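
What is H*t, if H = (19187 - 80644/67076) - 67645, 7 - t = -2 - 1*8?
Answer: -13814410171/16769 ≈ -8.2381e+5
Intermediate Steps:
t = 17 (t = 7 - (-2 - 1*8) = 7 - (-2 - 8) = 7 - 1*(-10) = 7 + 10 = 17)
H = -812612363/16769 (H = (19187 - 80644*1/67076) - 67645 = (19187 - 20161/16769) - 67645 = 321726642/16769 - 67645 = -812612363/16769 ≈ -48459.)
H*t = -812612363/16769*17 = -13814410171/16769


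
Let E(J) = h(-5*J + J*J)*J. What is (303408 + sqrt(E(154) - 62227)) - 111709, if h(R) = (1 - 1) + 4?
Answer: 191699 + I*sqrt(61611) ≈ 1.917e+5 + 248.22*I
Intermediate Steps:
h(R) = 4 (h(R) = 0 + 4 = 4)
E(J) = 4*J
(303408 + sqrt(E(154) - 62227)) - 111709 = (303408 + sqrt(4*154 - 62227)) - 111709 = (303408 + sqrt(616 - 62227)) - 111709 = (303408 + sqrt(-61611)) - 111709 = (303408 + I*sqrt(61611)) - 111709 = 191699 + I*sqrt(61611)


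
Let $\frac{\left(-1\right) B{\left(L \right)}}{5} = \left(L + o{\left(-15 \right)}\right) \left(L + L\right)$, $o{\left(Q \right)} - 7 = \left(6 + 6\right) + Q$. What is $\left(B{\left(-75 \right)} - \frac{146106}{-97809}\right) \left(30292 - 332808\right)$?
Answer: $\frac{525186243996768}{32603} \approx 1.6109 \cdot 10^{10}$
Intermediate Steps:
$o{\left(Q \right)} = 19 + Q$ ($o{\left(Q \right)} = 7 + \left(\left(6 + 6\right) + Q\right) = 7 + \left(12 + Q\right) = 19 + Q$)
$B{\left(L \right)} = - 10 L \left(4 + L\right)$ ($B{\left(L \right)} = - 5 \left(L + \left(19 - 15\right)\right) \left(L + L\right) = - 5 \left(L + 4\right) 2 L = - 5 \left(4 + L\right) 2 L = - 5 \cdot 2 L \left(4 + L\right) = - 10 L \left(4 + L\right)$)
$\left(B{\left(-75 \right)} - \frac{146106}{-97809}\right) \left(30292 - 332808\right) = \left(\left(-10\right) \left(-75\right) \left(4 - 75\right) - \frac{146106}{-97809}\right) \left(30292 - 332808\right) = \left(\left(-10\right) \left(-75\right) \left(-71\right) - - \frac{48702}{32603}\right) \left(-302516\right) = \left(-53250 + \frac{48702}{32603}\right) \left(-302516\right) = \left(- \frac{1736061048}{32603}\right) \left(-302516\right) = \frac{525186243996768}{32603}$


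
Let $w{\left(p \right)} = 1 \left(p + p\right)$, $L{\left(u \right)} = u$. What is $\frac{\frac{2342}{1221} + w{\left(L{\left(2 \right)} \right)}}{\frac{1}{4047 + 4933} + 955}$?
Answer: $\frac{64889480}{10471175121} \approx 0.006197$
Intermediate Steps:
$w{\left(p \right)} = 2 p$ ($w{\left(p \right)} = 1 \cdot 2 p = 2 p$)
$\frac{\frac{2342}{1221} + w{\left(L{\left(2 \right)} \right)}}{\frac{1}{4047 + 4933} + 955} = \frac{\frac{2342}{1221} + 2 \cdot 2}{\frac{1}{4047 + 4933} + 955} = \frac{2342 \cdot \frac{1}{1221} + 4}{\frac{1}{8980} + 955} = \frac{\frac{2342}{1221} + 4}{\frac{1}{8980} + 955} = \frac{7226}{1221 \cdot \frac{8575901}{8980}} = \frac{7226}{1221} \cdot \frac{8980}{8575901} = \frac{64889480}{10471175121}$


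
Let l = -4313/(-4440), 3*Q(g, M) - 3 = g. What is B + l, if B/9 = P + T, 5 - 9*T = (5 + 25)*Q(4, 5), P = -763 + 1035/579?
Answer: -5925550831/856920 ≈ -6914.9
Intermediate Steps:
Q(g, M) = 1 + g/3
P = -146914/193 (P = -763 + 1035*(1/579) = -763 + 345/193 = -146914/193 ≈ -761.21)
l = 4313/4440 (l = -4313*(-1/4440) = 4313/4440 ≈ 0.97140)
T = -65/9 (T = 5/9 - (5 + 25)*(1 + (⅓)*4)/9 = 5/9 - 10*(1 + 4/3)/3 = 5/9 - 10*7/(3*3) = 5/9 - ⅑*70 = 5/9 - 70/9 = -65/9 ≈ -7.2222)
B = -1334771/193 (B = 9*(-146914/193 - 65/9) = 9*(-1334771/1737) = -1334771/193 ≈ -6915.9)
B + l = -1334771/193 + 4313/4440 = -5925550831/856920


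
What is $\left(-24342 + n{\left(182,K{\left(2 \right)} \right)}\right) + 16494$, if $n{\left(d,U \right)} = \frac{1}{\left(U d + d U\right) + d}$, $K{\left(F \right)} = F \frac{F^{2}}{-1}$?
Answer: $- \frac{21425041}{2730} \approx -7848.0$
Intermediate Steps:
$K{\left(F \right)} = - F^{3}$ ($K{\left(F \right)} = F F^{2} \left(-1\right) = F \left(- F^{2}\right) = - F^{3}$)
$n{\left(d,U \right)} = \frac{1}{d + 2 U d}$ ($n{\left(d,U \right)} = \frac{1}{\left(U d + U d\right) + d} = \frac{1}{2 U d + d} = \frac{1}{d + 2 U d}$)
$\left(-24342 + n{\left(182,K{\left(2 \right)} \right)}\right) + 16494 = \left(-24342 + \frac{1}{182 \left(1 + 2 \left(- 2^{3}\right)\right)}\right) + 16494 = \left(-24342 + \frac{1}{182 \left(1 + 2 \left(\left(-1\right) 8\right)\right)}\right) + 16494 = \left(-24342 + \frac{1}{182 \left(1 + 2 \left(-8\right)\right)}\right) + 16494 = \left(-24342 + \frac{1}{182 \left(1 - 16\right)}\right) + 16494 = \left(-24342 + \frac{1}{182 \left(-15\right)}\right) + 16494 = \left(-24342 + \frac{1}{182} \left(- \frac{1}{15}\right)\right) + 16494 = \left(-24342 - \frac{1}{2730}\right) + 16494 = - \frac{66453661}{2730} + 16494 = - \frac{21425041}{2730}$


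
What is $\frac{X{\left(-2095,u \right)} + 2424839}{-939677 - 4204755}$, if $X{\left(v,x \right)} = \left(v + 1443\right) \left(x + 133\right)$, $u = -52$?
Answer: $- \frac{2372027}{5144432} \approx -0.46109$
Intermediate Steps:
$X{\left(v,x \right)} = \left(133 + x\right) \left(1443 + v\right)$ ($X{\left(v,x \right)} = \left(1443 + v\right) \left(133 + x\right) = \left(133 + x\right) \left(1443 + v\right)$)
$\frac{X{\left(-2095,u \right)} + 2424839}{-939677 - 4204755} = \frac{\left(191919 + 133 \left(-2095\right) + 1443 \left(-52\right) - -108940\right) + 2424839}{-939677 - 4204755} = \frac{\left(191919 - 278635 - 75036 + 108940\right) + 2424839}{-5144432} = \left(-52812 + 2424839\right) \left(- \frac{1}{5144432}\right) = 2372027 \left(- \frac{1}{5144432}\right) = - \frac{2372027}{5144432}$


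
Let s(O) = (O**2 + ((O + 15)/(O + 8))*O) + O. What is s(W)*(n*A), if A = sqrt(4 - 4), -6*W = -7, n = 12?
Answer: 0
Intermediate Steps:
W = 7/6 (W = -1/6*(-7) = 7/6 ≈ 1.1667)
s(O) = O + O**2 + O*(15 + O)/(8 + O) (s(O) = (O**2 + ((15 + O)/(8 + O))*O) + O = (O**2 + O*(15 + O)/(8 + O)) + O = O + O**2 + O*(15 + O)/(8 + O))
A = 0 (A = sqrt(0) = 0)
s(W)*(n*A) = (7*(23 + (7/6)**2 + 10*(7/6))/(6*(8 + 7/6)))*(12*0) = (7*(23 + 49/36 + 35/3)/(6*(55/6)))*0 = ((7/6)*(6/55)*(1297/36))*0 = (9079/1980)*0 = 0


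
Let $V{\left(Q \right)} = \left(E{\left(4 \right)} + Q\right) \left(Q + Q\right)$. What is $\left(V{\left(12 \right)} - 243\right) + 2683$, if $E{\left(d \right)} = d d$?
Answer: $3112$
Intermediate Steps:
$E{\left(d \right)} = d^{2}$
$V{\left(Q \right)} = 2 Q \left(16 + Q\right)$ ($V{\left(Q \right)} = \left(4^{2} + Q\right) \left(Q + Q\right) = \left(16 + Q\right) 2 Q = 2 Q \left(16 + Q\right)$)
$\left(V{\left(12 \right)} - 243\right) + 2683 = \left(2 \cdot 12 \left(16 + 12\right) - 243\right) + 2683 = \left(2 \cdot 12 \cdot 28 - 243\right) + 2683 = \left(672 - 243\right) + 2683 = 429 + 2683 = 3112$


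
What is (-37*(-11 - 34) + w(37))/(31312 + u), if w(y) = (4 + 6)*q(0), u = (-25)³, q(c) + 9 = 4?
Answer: 1615/15687 ≈ 0.10295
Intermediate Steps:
q(c) = -5 (q(c) = -9 + 4 = -5)
u = -15625
w(y) = -50 (w(y) = (4 + 6)*(-5) = 10*(-5) = -50)
(-37*(-11 - 34) + w(37))/(31312 + u) = (-37*(-11 - 34) - 50)/(31312 - 15625) = (-37*(-45) - 50)/15687 = (1665 - 50)*(1/15687) = 1615*(1/15687) = 1615/15687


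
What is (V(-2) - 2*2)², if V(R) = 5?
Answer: 1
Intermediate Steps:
(V(-2) - 2*2)² = (5 - 2*2)² = (5 - 4)² = 1² = 1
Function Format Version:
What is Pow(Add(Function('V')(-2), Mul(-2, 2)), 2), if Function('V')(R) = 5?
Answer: 1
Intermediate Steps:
Pow(Add(Function('V')(-2), Mul(-2, 2)), 2) = Pow(Add(5, Mul(-2, 2)), 2) = Pow(Add(5, -4), 2) = Pow(1, 2) = 1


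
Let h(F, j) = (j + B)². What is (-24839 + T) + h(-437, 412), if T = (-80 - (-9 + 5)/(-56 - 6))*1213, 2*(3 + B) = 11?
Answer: 6181771/124 ≈ 49853.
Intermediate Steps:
B = 5/2 (B = -3 + (½)*11 = -3 + 11/2 = 5/2 ≈ 2.5000)
h(F, j) = (5/2 + j)² (h(F, j) = (j + 5/2)² = (5/2 + j)²)
T = -3010666/31 (T = (-80 - (-4)/(-62))*1213 = (-80 - (-4)*(-1)/62)*1213 = (-80 - 1*2/31)*1213 = (-80 - 2/31)*1213 = -2482/31*1213 = -3010666/31 ≈ -97118.)
(-24839 + T) + h(-437, 412) = (-24839 - 3010666/31) + (5 + 2*412)²/4 = -3780675/31 + (5 + 824)²/4 = -3780675/31 + (¼)*829² = -3780675/31 + (¼)*687241 = -3780675/31 + 687241/4 = 6181771/124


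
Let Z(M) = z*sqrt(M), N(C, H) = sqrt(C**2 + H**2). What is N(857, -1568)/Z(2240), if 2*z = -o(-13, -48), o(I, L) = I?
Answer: sqrt(111757555)/1820 ≈ 5.8085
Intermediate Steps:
z = 13/2 (z = (-1*(-13))/2 = (1/2)*13 = 13/2 ≈ 6.5000)
Z(M) = 13*sqrt(M)/2
N(857, -1568)/Z(2240) = sqrt(857**2 + (-1568)**2)/((13*sqrt(2240)/2)) = sqrt(734449 + 2458624)/((13*(8*sqrt(35))/2)) = sqrt(3193073)/((52*sqrt(35))) = sqrt(3193073)*(sqrt(35)/1820) = sqrt(111757555)/1820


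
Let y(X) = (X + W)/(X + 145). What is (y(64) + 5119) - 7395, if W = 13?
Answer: -43237/19 ≈ -2275.6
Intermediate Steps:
y(X) = (13 + X)/(145 + X) (y(X) = (X + 13)/(X + 145) = (13 + X)/(145 + X))
(y(64) + 5119) - 7395 = ((13 + 64)/(145 + 64) + 5119) - 7395 = (77/209 + 5119) - 7395 = ((1/209)*77 + 5119) - 7395 = (7/19 + 5119) - 7395 = 97268/19 - 7395 = -43237/19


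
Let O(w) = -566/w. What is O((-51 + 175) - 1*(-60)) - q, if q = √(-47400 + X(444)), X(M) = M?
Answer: -283/92 - 2*I*√11739 ≈ -3.0761 - 216.69*I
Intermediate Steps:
q = 2*I*√11739 (q = √(-47400 + 444) = √(-46956) = 2*I*√11739 ≈ 216.69*I)
O((-51 + 175) - 1*(-60)) - q = -566/((-51 + 175) - 1*(-60)) - 2*I*√11739 = -566/(124 + 60) - 2*I*√11739 = -566/184 - 2*I*√11739 = -566*1/184 - 2*I*√11739 = -283/92 - 2*I*√11739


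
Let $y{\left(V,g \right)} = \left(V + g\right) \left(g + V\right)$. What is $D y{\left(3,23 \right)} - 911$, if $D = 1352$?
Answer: $913041$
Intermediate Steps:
$y{\left(V,g \right)} = \left(V + g\right)^{2}$ ($y{\left(V,g \right)} = \left(V + g\right) \left(V + g\right) = \left(V + g\right)^{2}$)
$D y{\left(3,23 \right)} - 911 = 1352 \left(3 + 23\right)^{2} - 911 = 1352 \cdot 26^{2} - 911 = 1352 \cdot 676 - 911 = 913952 - 911 = 913041$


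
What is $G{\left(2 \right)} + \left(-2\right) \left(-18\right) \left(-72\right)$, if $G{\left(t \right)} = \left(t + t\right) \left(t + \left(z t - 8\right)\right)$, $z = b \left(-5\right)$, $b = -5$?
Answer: $-2416$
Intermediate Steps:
$z = 25$ ($z = \left(-5\right) \left(-5\right) = 25$)
$G{\left(t \right)} = 2 t \left(-8 + 26 t\right)$ ($G{\left(t \right)} = \left(t + t\right) \left(t + \left(25 t - 8\right)\right) = 2 t \left(t + \left(-8 + 25 t\right)\right) = 2 t \left(-8 + 26 t\right)$)
$G{\left(2 \right)} + \left(-2\right) \left(-18\right) \left(-72\right) = 4 \cdot 2 \left(-4 + 13 \cdot 2\right) + \left(-2\right) \left(-18\right) \left(-72\right) = 4 \cdot 2 \left(-4 + 26\right) + 36 \left(-72\right) = 4 \cdot 2 \cdot 22 - 2592 = 176 - 2592 = -2416$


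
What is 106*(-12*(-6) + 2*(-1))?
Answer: 7420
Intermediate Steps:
106*(-12*(-6) + 2*(-1)) = 106*(72 - 2) = 106*70 = 7420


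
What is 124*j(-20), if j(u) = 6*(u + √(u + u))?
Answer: -14880 + 1488*I*√10 ≈ -14880.0 + 4705.5*I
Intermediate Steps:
j(u) = 6*u + 6*√2*√u (j(u) = 6*(u + √(2*u)) = 6*(u + √2*√u) = 6*u + 6*√2*√u)
124*j(-20) = 124*(6*(-20) + 6*√2*√(-20)) = 124*(-120 + 6*√2*(2*I*√5)) = 124*(-120 + 12*I*√10) = -14880 + 1488*I*√10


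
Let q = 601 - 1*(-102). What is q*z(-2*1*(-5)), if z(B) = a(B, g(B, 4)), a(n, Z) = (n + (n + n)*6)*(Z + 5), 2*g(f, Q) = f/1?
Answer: 913900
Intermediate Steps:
q = 703 (q = 601 + 102 = 703)
g(f, Q) = f/2 (g(f, Q) = (f/1)/2 = (f*1)/2 = f/2)
a(n, Z) = 13*n*(5 + Z) (a(n, Z) = (n + (2*n)*6)*(5 + Z) = (n + 12*n)*(5 + Z) = (13*n)*(5 + Z) = 13*n*(5 + Z))
z(B) = 13*B*(5 + B/2)
q*z(-2*1*(-5)) = 703*(13*(-2*1*(-5))*(10 - 2*1*(-5))/2) = 703*(13*(-2*(-5))*(10 - 2*(-5))/2) = 703*((13/2)*10*(10 + 10)) = 703*((13/2)*10*20) = 703*1300 = 913900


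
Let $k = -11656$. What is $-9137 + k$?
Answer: $-20793$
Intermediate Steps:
$-9137 + k = -9137 - 11656 = -20793$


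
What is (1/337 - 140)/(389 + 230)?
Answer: -47179/208603 ≈ -0.22617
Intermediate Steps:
(1/337 - 140)/(389 + 230) = (1/337 - 140)/619 = -47179/337*1/619 = -47179/208603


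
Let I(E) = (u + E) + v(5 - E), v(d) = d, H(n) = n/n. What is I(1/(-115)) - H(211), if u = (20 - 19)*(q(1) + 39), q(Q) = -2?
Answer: 41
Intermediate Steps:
H(n) = 1
u = 37 (u = (20 - 19)*(-2 + 39) = 1*37 = 37)
I(E) = 42 (I(E) = (37 + E) + (5 - E) = 42)
I(1/(-115)) - H(211) = 42 - 1*1 = 42 - 1 = 41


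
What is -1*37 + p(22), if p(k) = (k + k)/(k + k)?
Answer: -36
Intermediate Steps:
p(k) = 1 (p(k) = (2*k)/((2*k)) = (2*k)*(1/(2*k)) = 1)
-1*37 + p(22) = -1*37 + 1 = -37 + 1 = -36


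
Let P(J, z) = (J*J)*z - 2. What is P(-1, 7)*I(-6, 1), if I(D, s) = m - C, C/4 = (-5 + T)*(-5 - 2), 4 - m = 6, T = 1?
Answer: -570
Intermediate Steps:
m = -2 (m = 4 - 1*6 = 4 - 6 = -2)
C = 112 (C = 4*((-5 + 1)*(-5 - 2)) = 4*(-4*(-7)) = 4*28 = 112)
P(J, z) = -2 + z*J² (P(J, z) = J²*z - 2 = z*J² - 2 = -2 + z*J²)
I(D, s) = -114 (I(D, s) = -2 - 1*112 = -2 - 112 = -114)
P(-1, 7)*I(-6, 1) = (-2 + 7*(-1)²)*(-114) = (-2 + 7*1)*(-114) = (-2 + 7)*(-114) = 5*(-114) = -570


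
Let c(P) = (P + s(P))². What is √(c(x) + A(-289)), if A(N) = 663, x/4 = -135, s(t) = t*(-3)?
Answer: √1167063 ≈ 1080.3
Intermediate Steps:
s(t) = -3*t
x = -540 (x = 4*(-135) = -540)
c(P) = 4*P² (c(P) = (P - 3*P)² = (-2*P)² = 4*P²)
√(c(x) + A(-289)) = √(4*(-540)² + 663) = √(4*291600 + 663) = √(1166400 + 663) = √1167063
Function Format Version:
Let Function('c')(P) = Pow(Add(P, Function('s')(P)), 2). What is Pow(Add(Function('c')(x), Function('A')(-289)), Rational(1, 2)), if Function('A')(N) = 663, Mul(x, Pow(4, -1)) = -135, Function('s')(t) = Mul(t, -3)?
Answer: Pow(1167063, Rational(1, 2)) ≈ 1080.3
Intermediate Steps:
Function('s')(t) = Mul(-3, t)
x = -540 (x = Mul(4, -135) = -540)
Function('c')(P) = Mul(4, Pow(P, 2)) (Function('c')(P) = Pow(Add(P, Mul(-3, P)), 2) = Pow(Mul(-2, P), 2) = Mul(4, Pow(P, 2)))
Pow(Add(Function('c')(x), Function('A')(-289)), Rational(1, 2)) = Pow(Add(Mul(4, Pow(-540, 2)), 663), Rational(1, 2)) = Pow(Add(Mul(4, 291600), 663), Rational(1, 2)) = Pow(Add(1166400, 663), Rational(1, 2)) = Pow(1167063, Rational(1, 2))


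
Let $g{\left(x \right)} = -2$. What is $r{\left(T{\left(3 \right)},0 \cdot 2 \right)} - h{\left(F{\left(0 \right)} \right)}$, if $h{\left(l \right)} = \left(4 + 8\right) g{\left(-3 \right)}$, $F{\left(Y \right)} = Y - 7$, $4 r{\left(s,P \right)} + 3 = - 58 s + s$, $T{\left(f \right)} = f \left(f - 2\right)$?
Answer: $- \frac{39}{2} \approx -19.5$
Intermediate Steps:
$T{\left(f \right)} = f \left(-2 + f\right)$
$r{\left(s,P \right)} = - \frac{3}{4} - \frac{57 s}{4}$ ($r{\left(s,P \right)} = - \frac{3}{4} + \frac{- 58 s + s}{4} = - \frac{3}{4} + \frac{\left(-57\right) s}{4} = - \frac{3}{4} - \frac{57 s}{4}$)
$F{\left(Y \right)} = -7 + Y$
$h{\left(l \right)} = -24$ ($h{\left(l \right)} = \left(4 + 8\right) \left(-2\right) = 12 \left(-2\right) = -24$)
$r{\left(T{\left(3 \right)},0 \cdot 2 \right)} - h{\left(F{\left(0 \right)} \right)} = \left(- \frac{3}{4} - \frac{57 \cdot 3 \left(-2 + 3\right)}{4}\right) - -24 = \left(- \frac{3}{4} - \frac{57 \cdot 3 \cdot 1}{4}\right) + 24 = \left(- \frac{3}{4} - \frac{171}{4}\right) + 24 = - \frac{87}{2} + 24 = - \frac{39}{2}$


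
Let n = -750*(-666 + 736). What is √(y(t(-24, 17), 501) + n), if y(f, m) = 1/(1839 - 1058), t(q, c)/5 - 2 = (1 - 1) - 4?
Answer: I*√32022951719/781 ≈ 229.13*I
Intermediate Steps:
t(q, c) = -10 (t(q, c) = 10 + 5*((1 - 1) - 4) = 10 + 5*(0 - 4) = 10 + 5*(-4) = 10 - 20 = -10)
y(f, m) = 1/781
n = -52500 (n = -750*70 = -52500)
√(y(t(-24, 17), 501) + n) = √(1/781 - 52500) = √(-41002499/781) = I*√32022951719/781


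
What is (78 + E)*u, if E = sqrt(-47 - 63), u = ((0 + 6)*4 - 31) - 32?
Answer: -3042 - 39*I*sqrt(110) ≈ -3042.0 - 409.04*I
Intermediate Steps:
u = -39 (u = (6*4 - 31) - 32 = (24 - 31) - 32 = -7 - 32 = -39)
E = I*sqrt(110) (E = sqrt(-110) = I*sqrt(110) ≈ 10.488*I)
(78 + E)*u = (78 + I*sqrt(110))*(-39) = -3042 - 39*I*sqrt(110)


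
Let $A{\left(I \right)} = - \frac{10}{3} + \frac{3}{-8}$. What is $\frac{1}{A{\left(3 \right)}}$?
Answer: $- \frac{24}{89} \approx -0.26966$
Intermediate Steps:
$A{\left(I \right)} = - \frac{89}{24}$ ($A{\left(I \right)} = \left(-10\right) \frac{1}{3} + 3 \left(- \frac{1}{8}\right) = - \frac{10}{3} - \frac{3}{8} = - \frac{89}{24}$)
$\frac{1}{A{\left(3 \right)}} = \frac{1}{- \frac{89}{24}} = - \frac{24}{89}$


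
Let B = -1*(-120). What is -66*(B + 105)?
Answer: -14850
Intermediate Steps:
B = 120
-66*(B + 105) = -66*(120 + 105) = -66*225 = -14850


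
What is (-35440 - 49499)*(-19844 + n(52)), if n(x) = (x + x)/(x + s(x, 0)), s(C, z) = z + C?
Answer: 1685444577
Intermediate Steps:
s(C, z) = C + z
n(x) = 1 (n(x) = (x + x)/(x + (x + 0)) = (2*x)/(x + x) = (2*x)/((2*x)) = (2*x)*(1/(2*x)) = 1)
(-35440 - 49499)*(-19844 + n(52)) = (-35440 - 49499)*(-19844 + 1) = -84939*(-19843) = 1685444577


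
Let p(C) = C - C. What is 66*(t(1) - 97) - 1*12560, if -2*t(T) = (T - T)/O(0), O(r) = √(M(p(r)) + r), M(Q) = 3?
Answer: -18962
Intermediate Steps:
p(C) = 0
O(r) = √(3 + r)
t(T) = 0 (t(T) = -(T - T)/(2*(√(3 + 0))) = -0/(√3) = -0*√3/3 = -½*0 = 0)
66*(t(1) - 97) - 1*12560 = 66*(0 - 97) - 1*12560 = 66*(-97) - 12560 = -6402 - 12560 = -18962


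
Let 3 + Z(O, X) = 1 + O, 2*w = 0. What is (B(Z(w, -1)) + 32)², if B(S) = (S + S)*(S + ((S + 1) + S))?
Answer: 2704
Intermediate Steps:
w = 0 (w = (½)*0 = 0)
Z(O, X) = -2 + O (Z(O, X) = -3 + (1 + O) = -2 + O)
B(S) = 2*S*(1 + 3*S) (B(S) = (2*S)*(S + ((1 + S) + S)) = (2*S)*(S + (1 + 2*S)) = (2*S)*(1 + 3*S) = 2*S*(1 + 3*S))
(B(Z(w, -1)) + 32)² = (2*(-2 + 0)*(1 + 3*(-2 + 0)) + 32)² = (2*(-2)*(1 + 3*(-2)) + 32)² = (2*(-2)*(1 - 6) + 32)² = (2*(-2)*(-5) + 32)² = (20 + 32)² = 52² = 2704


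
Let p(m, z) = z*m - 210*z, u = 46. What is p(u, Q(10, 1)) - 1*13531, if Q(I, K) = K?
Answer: -13695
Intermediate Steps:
p(m, z) = -210*z + m*z (p(m, z) = m*z - 210*z = -210*z + m*z)
p(u, Q(10, 1)) - 1*13531 = 1*(-210 + 46) - 1*13531 = 1*(-164) - 13531 = -164 - 13531 = -13695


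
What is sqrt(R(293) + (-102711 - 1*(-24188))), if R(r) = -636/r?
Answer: 5*I*sqrt(269652295)/293 ≈ 280.22*I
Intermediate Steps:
sqrt(R(293) + (-102711 - 1*(-24188))) = sqrt(-636/293 + (-102711 - 1*(-24188))) = sqrt(-636*1/293 + (-102711 + 24188)) = sqrt(-636/293 - 78523) = sqrt(-23007875/293) = 5*I*sqrt(269652295)/293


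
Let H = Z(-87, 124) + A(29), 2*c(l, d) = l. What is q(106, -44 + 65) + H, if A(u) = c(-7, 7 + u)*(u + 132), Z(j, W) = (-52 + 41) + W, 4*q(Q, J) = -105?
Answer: -1907/4 ≈ -476.75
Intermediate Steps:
q(Q, J) = -105/4 (q(Q, J) = (¼)*(-105) = -105/4)
c(l, d) = l/2
Z(j, W) = -11 + W
A(u) = -462 - 7*u/2 (A(u) = ((½)*(-7))*(u + 132) = -7*(132 + u)/2 = -462 - 7*u/2)
H = -901/2 (H = (-11 + 124) + (-462 - 7/2*29) = 113 + (-462 - 203/2) = 113 - 1127/2 = -901/2 ≈ -450.50)
q(106, -44 + 65) + H = -105/4 - 901/2 = -1907/4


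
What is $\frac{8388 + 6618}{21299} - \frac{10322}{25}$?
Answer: $- \frac{219473128}{532475} \approx -412.18$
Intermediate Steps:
$\frac{8388 + 6618}{21299} - \frac{10322}{25} = 15006 \cdot \frac{1}{21299} - \frac{10322}{25} = \frac{15006}{21299} - \frac{10322}{25} = - \frac{219473128}{532475}$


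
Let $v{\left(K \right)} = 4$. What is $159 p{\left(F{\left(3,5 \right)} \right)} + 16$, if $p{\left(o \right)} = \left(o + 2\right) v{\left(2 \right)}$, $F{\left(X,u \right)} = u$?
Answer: $4468$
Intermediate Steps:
$p{\left(o \right)} = 8 + 4 o$ ($p{\left(o \right)} = \left(o + 2\right) 4 = \left(2 + o\right) 4 = 8 + 4 o$)
$159 p{\left(F{\left(3,5 \right)} \right)} + 16 = 159 \left(8 + 4 \cdot 5\right) + 16 = 159 \left(8 + 20\right) + 16 = 159 \cdot 28 + 16 = 4452 + 16 = 4468$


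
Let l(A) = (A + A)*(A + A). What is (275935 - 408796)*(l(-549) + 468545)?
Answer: -222429110289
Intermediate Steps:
l(A) = 4*A**2 (l(A) = (2*A)*(2*A) = 4*A**2)
(275935 - 408796)*(l(-549) + 468545) = (275935 - 408796)*(4*(-549)**2 + 468545) = -132861*(4*301401 + 468545) = -132861*(1205604 + 468545) = -132861*1674149 = -222429110289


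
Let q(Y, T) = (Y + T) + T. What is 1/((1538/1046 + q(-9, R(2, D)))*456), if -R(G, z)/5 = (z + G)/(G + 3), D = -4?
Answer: -523/841776 ≈ -0.00062131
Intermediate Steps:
R(G, z) = -5*(G + z)/(3 + G) (R(G, z) = -5*(z + G)/(G + 3) = -5*(G + z)/(3 + G))
q(Y, T) = Y + 2*T (q(Y, T) = (T + Y) + T = Y + 2*T)
1/((1538/1046 + q(-9, R(2, D)))*456) = 1/((1538/1046 + (-9 + 2*(5*(-1*2 - 1*(-4))/(3 + 2))))*456) = 1/((1538*(1/1046) + (-9 + 2*(5*(-2 + 4)/5)))*456) = 1/((769/523 + (-9 + 2*(5*(1/5)*2)))*456) = 1/((769/523 + (-9 + 2*2))*456) = 1/((769/523 + (-9 + 4))*456) = 1/((769/523 - 5)*456) = 1/(-1846/523*456) = 1/(-841776/523) = -523/841776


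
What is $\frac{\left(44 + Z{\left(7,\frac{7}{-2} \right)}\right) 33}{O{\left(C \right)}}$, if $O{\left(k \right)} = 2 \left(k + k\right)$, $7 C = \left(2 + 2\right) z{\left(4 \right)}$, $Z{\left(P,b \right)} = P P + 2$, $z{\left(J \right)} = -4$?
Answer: $- \frac{21945}{64} \approx -342.89$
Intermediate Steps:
$Z{\left(P,b \right)} = 2 + P^{2}$ ($Z{\left(P,b \right)} = P^{2} + 2 = 2 + P^{2}$)
$C = - \frac{16}{7}$ ($C = \frac{\left(2 + 2\right) \left(-4\right)}{7} = \frac{4 \left(-4\right)}{7} = \frac{1}{7} \left(-16\right) = - \frac{16}{7} \approx -2.2857$)
$O{\left(k \right)} = 4 k$ ($O{\left(k \right)} = 2 \cdot 2 k = 4 k$)
$\frac{\left(44 + Z{\left(7,\frac{7}{-2} \right)}\right) 33}{O{\left(C \right)}} = \frac{\left(44 + \left(2 + 7^{2}\right)\right) 33}{4 \left(- \frac{16}{7}\right)} = \frac{\left(44 + \left(2 + 49\right)\right) 33}{- \frac{64}{7}} = \left(44 + 51\right) 33 \left(- \frac{7}{64}\right) = 95 \cdot 33 \left(- \frac{7}{64}\right) = 3135 \left(- \frac{7}{64}\right) = - \frac{21945}{64}$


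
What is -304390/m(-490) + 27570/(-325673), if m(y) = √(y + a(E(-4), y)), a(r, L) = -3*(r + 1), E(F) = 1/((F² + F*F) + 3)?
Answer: -27570/325673 + 152195*I*√604030/8629 ≈ -0.084656 + 13708.0*I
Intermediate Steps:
E(F) = 1/(3 + 2*F²) (E(F) = 1/((F² + F²) + 3) = 1/(2*F² + 3) = 1/(3 + 2*F²))
a(r, L) = -3 - 3*r (a(r, L) = -3*(1 + r) = -3 - 3*r)
m(y) = √(-108/35 + y) (m(y) = √(y + (-3 - 3/(3 + 2*(-4)²))) = √(y + (-3 - 3/(3 + 2*16))) = √(y + (-3 - 3/(3 + 32))) = √(y + (-3 - 3/35)) = √(y - 108/35) = √(-108/35 + y))
-304390/m(-490) + 27570/(-325673) = -304390*35/√(-3780 + 1225*(-490)) + 27570/(-325673) = -304390*35/√(-3780 - 600250) + 27570*(-1/325673) = -304390*(-I*√604030/17258) - 27570/325673 = -(-152195)*I*√604030/8629 - 27570/325673 = 152195*I*√604030/8629 - 27570/325673 = -27570/325673 + 152195*I*√604030/8629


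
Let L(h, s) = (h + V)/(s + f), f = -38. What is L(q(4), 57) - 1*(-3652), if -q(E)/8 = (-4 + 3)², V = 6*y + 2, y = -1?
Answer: 69376/19 ≈ 3651.4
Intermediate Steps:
V = -4 (V = 6*(-1) + 2 = -6 + 2 = -4)
q(E) = -8 (q(E) = -8*(-4 + 3)² = -8*(-1)² = -8*1 = -8)
L(h, s) = (-4 + h)/(-38 + s) (L(h, s) = (h - 4)/(s - 38) = (-4 + h)/(-38 + s))
L(q(4), 57) - 1*(-3652) = (-4 - 8)/(-38 + 57) - 1*(-3652) = -12/19 + 3652 = 69376/19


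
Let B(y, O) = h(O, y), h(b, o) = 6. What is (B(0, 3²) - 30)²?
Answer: 576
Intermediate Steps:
B(y, O) = 6
(B(0, 3²) - 30)² = (6 - 30)² = (-24)² = 576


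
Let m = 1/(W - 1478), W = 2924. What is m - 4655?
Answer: -6731129/1446 ≈ -4655.0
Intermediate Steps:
m = 1/1446 (m = 1/(2924 - 1478) = 1/1446 ≈ 0.00069156)
m - 4655 = 1/1446 - 4655 = -6731129/1446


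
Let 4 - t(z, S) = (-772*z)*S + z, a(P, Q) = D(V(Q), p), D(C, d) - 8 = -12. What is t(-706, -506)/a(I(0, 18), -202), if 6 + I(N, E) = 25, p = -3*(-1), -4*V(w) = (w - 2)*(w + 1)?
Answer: -137893451/2 ≈ -6.8947e+7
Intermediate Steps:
V(w) = -(1 + w)*(-2 + w)/4 (V(w) = -(w - 2)*(w + 1)/4 = -(-2 + w)*(1 + w)/4 = -(1 + w)*(-2 + w)/4)
p = 3
I(N, E) = 19 (I(N, E) = -6 + 25 = 19)
D(C, d) = -4 (D(C, d) = 8 - 12 = -4)
a(P, Q) = -4
t(z, S) = 4 - z + 772*S*z (t(z, S) = 4 - ((-772*z)*S + z) = 4 - (-772*S*z + z) = 4 - (z - 772*S*z) = 4 + (-z + 772*S*z) = 4 - z + 772*S*z)
t(-706, -506)/a(I(0, 18), -202) = (4 - 1*(-706) + 772*(-506)*(-706))/(-4) = (4 + 706 + 275786192)*(-¼) = 275786902*(-¼) = -137893451/2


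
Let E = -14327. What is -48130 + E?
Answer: -62457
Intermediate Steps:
-48130 + E = -48130 - 14327 = -62457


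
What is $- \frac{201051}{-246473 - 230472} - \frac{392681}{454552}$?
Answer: $- \frac{13699872199}{30970900520} \approx -0.44235$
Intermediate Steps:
$- \frac{201051}{-246473 - 230472} - \frac{392681}{454552} = - \frac{201051}{-476945} - \frac{392681}{454552} = \left(-201051\right) \left(- \frac{1}{476945}\right) - \frac{392681}{454552} = \frac{201051}{476945} - \frac{392681}{454552} = - \frac{13699872199}{30970900520}$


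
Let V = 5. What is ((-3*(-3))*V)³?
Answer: 91125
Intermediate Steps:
((-3*(-3))*V)³ = (-3*(-3)*5)³ = (9*5)³ = 45³ = 91125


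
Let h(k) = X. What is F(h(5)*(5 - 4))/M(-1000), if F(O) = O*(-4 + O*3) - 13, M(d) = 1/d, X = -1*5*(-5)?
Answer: -1762000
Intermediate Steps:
X = 25 (X = -5*(-5) = 25)
h(k) = 25
F(O) = -13 + O*(-4 + 3*O) (F(O) = O*(-4 + 3*O) - 13 = -13 + O*(-4 + 3*O))
F(h(5)*(5 - 4))/M(-1000) = (-13 - 100*(5 - 4) + 3*(25*(5 - 4))²)/(1/(-1000)) = (-13 - 100 + 3*(25*1)²)/(-1/1000) = (-13 - 4*25 + 3*25²)*(-1000) = (-13 - 100 + 3*625)*(-1000) = (-13 - 100 + 1875)*(-1000) = 1762*(-1000) = -1762000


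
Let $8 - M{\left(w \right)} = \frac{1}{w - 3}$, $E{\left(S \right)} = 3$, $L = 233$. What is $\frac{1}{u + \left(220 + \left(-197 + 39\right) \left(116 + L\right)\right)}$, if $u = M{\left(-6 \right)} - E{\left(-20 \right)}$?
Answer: $- \frac{9}{494252} \approx -1.8209 \cdot 10^{-5}$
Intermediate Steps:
$M{\left(w \right)} = 8 - \frac{1}{-3 + w}$ ($M{\left(w \right)} = 8 - \frac{1}{w - 3} = 8 - \frac{1}{-3 + w}$)
$u = \frac{46}{9}$ ($u = \frac{-25 + 8 \left(-6\right)}{-3 - 6} - 3 = \frac{-25 - 48}{-9} - 3 = \left(- \frac{1}{9}\right) \left(-73\right) - 3 = \frac{73}{9} - 3 = \frac{46}{9} \approx 5.1111$)
$\frac{1}{u + \left(220 + \left(-197 + 39\right) \left(116 + L\right)\right)} = \frac{1}{\frac{46}{9} + \left(220 + \left(-197 + 39\right) \left(116 + 233\right)\right)} = \frac{1}{\frac{46}{9} + \left(220 - 55142\right)} = \frac{1}{\frac{46}{9} - 54922} = \frac{1}{- \frac{494252}{9}} = - \frac{9}{494252}$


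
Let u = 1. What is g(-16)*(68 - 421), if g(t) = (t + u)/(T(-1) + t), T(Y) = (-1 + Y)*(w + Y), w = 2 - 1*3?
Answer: -1765/4 ≈ -441.25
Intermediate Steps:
w = -1 (w = 2 - 3 = -1)
T(Y) = (-1 + Y)² (T(Y) = (-1 + Y)*(-1 + Y) = (-1 + Y)²)
g(t) = (1 + t)/(4 + t) (g(t) = (t + 1)/((1 + (-1)² - 2*(-1)) + t) = (1 + t)/((1 + 1 + 2) + t) = (1 + t)/(4 + t))
g(-16)*(68 - 421) = ((1 - 16)/(4 - 16))*(68 - 421) = (-15/(-12))*(-353) = -1/12*(-15)*(-353) = (5/4)*(-353) = -1765/4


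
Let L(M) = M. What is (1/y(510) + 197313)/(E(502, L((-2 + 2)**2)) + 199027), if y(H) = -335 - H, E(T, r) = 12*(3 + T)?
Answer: 166729484/173298515 ≈ 0.96209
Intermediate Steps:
E(T, r) = 36 + 12*T
(1/y(510) + 197313)/(E(502, L((-2 + 2)**2)) + 199027) = (1/(-335 - 1*510) + 197313)/((36 + 12*502) + 199027) = (1/(-335 - 510) + 197313)/((36 + 6024) + 199027) = (1/(-845) + 197313)/(6060 + 199027) = (-1/845 + 197313)/205087 = (166729484/845)*(1/205087) = 166729484/173298515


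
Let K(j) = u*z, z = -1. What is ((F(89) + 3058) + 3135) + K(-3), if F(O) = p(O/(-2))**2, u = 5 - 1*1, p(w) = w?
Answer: 32677/4 ≈ 8169.3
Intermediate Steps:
u = 4 (u = 5 - 1 = 4)
F(O) = O**2/4 (F(O) = (O/(-2))**2 = (O*(-1/2))**2 = (-O/2)**2 = O**2/4)
K(j) = -4 (K(j) = 4*(-1) = -4)
((F(89) + 3058) + 3135) + K(-3) = (((1/4)*89**2 + 3058) + 3135) - 4 = (((1/4)*7921 + 3058) + 3135) - 4 = ((7921/4 + 3058) + 3135) - 4 = (20153/4 + 3135) - 4 = 32693/4 - 4 = 32677/4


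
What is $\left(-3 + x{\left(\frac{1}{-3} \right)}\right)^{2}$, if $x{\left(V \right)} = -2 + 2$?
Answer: $9$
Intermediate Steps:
$x{\left(V \right)} = 0$
$\left(-3 + x{\left(\frac{1}{-3} \right)}\right)^{2} = \left(-3 + 0\right)^{2} = \left(-3\right)^{2} = 9$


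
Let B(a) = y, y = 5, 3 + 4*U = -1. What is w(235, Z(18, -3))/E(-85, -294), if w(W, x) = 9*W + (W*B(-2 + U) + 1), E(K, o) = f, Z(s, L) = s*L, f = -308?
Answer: -3291/308 ≈ -10.685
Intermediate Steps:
U = -1 (U = -¾ + (¼)*(-1) = -¾ - ¼ = -1)
B(a) = 5
Z(s, L) = L*s
E(K, o) = -308
w(W, x) = 1 + 14*W (w(W, x) = 9*W + (W*5 + 1) = 9*W + (5*W + 1) = 9*W + (1 + 5*W) = 1 + 14*W)
w(235, Z(18, -3))/E(-85, -294) = (1 + 14*235)/(-308) = (1 + 3290)*(-1/308) = 3291*(-1/308) = -3291/308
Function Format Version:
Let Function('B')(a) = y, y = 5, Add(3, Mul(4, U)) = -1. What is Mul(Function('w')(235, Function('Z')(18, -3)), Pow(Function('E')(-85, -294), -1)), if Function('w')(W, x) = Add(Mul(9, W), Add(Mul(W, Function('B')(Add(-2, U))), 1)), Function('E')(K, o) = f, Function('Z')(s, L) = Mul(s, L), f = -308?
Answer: Rational(-3291, 308) ≈ -10.685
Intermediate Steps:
U = -1 (U = Add(Rational(-3, 4), Mul(Rational(1, 4), -1)) = Add(Rational(-3, 4), Rational(-1, 4)) = -1)
Function('B')(a) = 5
Function('Z')(s, L) = Mul(L, s)
Function('E')(K, o) = -308
Function('w')(W, x) = Add(1, Mul(14, W)) (Function('w')(W, x) = Add(Mul(9, W), Add(Mul(W, 5), 1)) = Add(Mul(9, W), Add(Mul(5, W), 1)) = Add(Mul(9, W), Add(1, Mul(5, W))) = Add(1, Mul(14, W)))
Mul(Function('w')(235, Function('Z')(18, -3)), Pow(Function('E')(-85, -294), -1)) = Mul(Add(1, Mul(14, 235)), Pow(-308, -1)) = Mul(Add(1, 3290), Rational(-1, 308)) = Mul(3291, Rational(-1, 308)) = Rational(-3291, 308)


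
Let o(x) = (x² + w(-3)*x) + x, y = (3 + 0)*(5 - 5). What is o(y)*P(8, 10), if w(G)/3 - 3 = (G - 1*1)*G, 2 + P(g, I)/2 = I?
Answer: 0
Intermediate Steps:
P(g, I) = -4 + 2*I
w(G) = 9 + 3*G*(-1 + G) (w(G) = 9 + 3*((G - 1*1)*G) = 9 + 3*((G - 1)*G) = 9 + 3*((-1 + G)*G) = 9 + 3*(G*(-1 + G)) = 9 + 3*G*(-1 + G))
y = 0 (y = 3*0 = 0)
o(x) = x² + 46*x (o(x) = (x² + (9 - 3*(-3) + 3*(-3)²)*x) + x = (x² + (9 + 9 + 3*9)*x) + x = (x² + (9 + 9 + 27)*x) + x = (x² + 45*x) + x = x² + 46*x)
o(y)*P(8, 10) = (0*(46 + 0))*(-4 + 2*10) = (0*46)*(-4 + 20) = 0*16 = 0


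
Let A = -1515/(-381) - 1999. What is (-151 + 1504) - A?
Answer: 425199/127 ≈ 3348.0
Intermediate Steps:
A = -253368/127 (A = -1515*(-1/381) - 1999 = 505/127 - 1999 = -253368/127 ≈ -1995.0)
(-151 + 1504) - A = (-151 + 1504) - 1*(-253368/127) = 1353 + 253368/127 = 425199/127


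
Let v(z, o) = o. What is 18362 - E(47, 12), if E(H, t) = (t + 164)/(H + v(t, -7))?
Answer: 91788/5 ≈ 18358.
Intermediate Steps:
E(H, t) = (164 + t)/(-7 + H) (E(H, t) = (t + 164)/(H - 7) = (164 + t)/(-7 + H))
18362 - E(47, 12) = 18362 - (164 + 12)/(-7 + 47) = 18362 - 176/40 = 18362 - 1*22/5 = 18362 - 22/5 = 91788/5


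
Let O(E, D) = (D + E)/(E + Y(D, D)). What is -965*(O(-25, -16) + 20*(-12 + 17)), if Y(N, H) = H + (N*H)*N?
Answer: -399260065/4137 ≈ -96510.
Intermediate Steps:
Y(N, H) = H + H*N**2 (Y(N, H) = H + (H*N)*N = H + H*N**2)
O(E, D) = (D + E)/(E + D*(1 + D**2))
-965*(O(-25, -16) + 20*(-12 + 17)) = -965*((-16 - 25)/(-16 - 25 + (-16)**3) + 20*(-12 + 17)) = -965*(-41/(-16 - 25 - 4096) + 20*5) = -965*(-41/(-4137) + 100) = -965*(-1/4137*(-41) + 100) = -965*(41/4137 + 100) = -965*413741/4137 = -1*399260065/4137 = -399260065/4137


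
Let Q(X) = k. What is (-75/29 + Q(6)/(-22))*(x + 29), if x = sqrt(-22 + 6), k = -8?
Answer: -709/11 - 2836*I/319 ≈ -64.455 - 8.8903*I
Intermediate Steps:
Q(X) = -8
x = 4*I (x = sqrt(-16) = 4*I ≈ 4.0*I)
(-75/29 + Q(6)/(-22))*(x + 29) = (-75/29 - 8/(-22))*(4*I + 29) = (-75*1/29 - 8*(-1/22))*(29 + 4*I) = (-75/29 + 4/11)*(29 + 4*I) = -709*(29 + 4*I)/319 = -709/11 - 2836*I/319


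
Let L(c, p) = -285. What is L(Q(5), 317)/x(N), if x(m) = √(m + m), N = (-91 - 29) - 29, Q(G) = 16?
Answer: 285*I*√298/298 ≈ 16.51*I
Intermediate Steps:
N = -149 (N = -120 - 29 = -149)
x(m) = √2*√m (x(m) = √(2*m) = √2*√m)
L(Q(5), 317)/x(N) = -285*(-I*√298/298) = -(-285)*I*√298/298 = 285*I*√298/298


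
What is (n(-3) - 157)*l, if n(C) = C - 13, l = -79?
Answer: 13667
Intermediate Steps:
n(C) = -13 + C
(n(-3) - 157)*l = ((-13 - 3) - 157)*(-79) = (-16 - 157)*(-79) = -173*(-79) = 13667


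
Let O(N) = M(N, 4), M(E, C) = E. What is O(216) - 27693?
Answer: -27477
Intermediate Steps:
O(N) = N
O(216) - 27693 = 216 - 27693 = -27477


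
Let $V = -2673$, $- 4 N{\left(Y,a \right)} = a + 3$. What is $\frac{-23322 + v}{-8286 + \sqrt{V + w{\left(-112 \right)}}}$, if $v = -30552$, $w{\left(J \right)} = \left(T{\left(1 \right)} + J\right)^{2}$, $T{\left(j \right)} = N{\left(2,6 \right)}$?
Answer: $\frac{7142399424}{1098358655} + \frac{215496 \sqrt{166081}}{1098358655} \approx 6.5827$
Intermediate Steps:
$N{\left(Y,a \right)} = - \frac{3}{4} - \frac{a}{4}$ ($N{\left(Y,a \right)} = - \frac{a + 3}{4} = - \frac{3 + a}{4} = - \frac{3}{4} - \frac{a}{4}$)
$T{\left(j \right)} = - \frac{9}{4}$ ($T{\left(j \right)} = - \frac{3}{4} - \frac{3}{2} = - \frac{9}{4}$)
$w{\left(J \right)} = \left(- \frac{9}{4} + J\right)^{2}$
$\frac{-23322 + v}{-8286 + \sqrt{V + w{\left(-112 \right)}}} = \frac{-23322 - 30552}{-8286 + \sqrt{-2673 + \frac{\left(-9 + 4 \left(-112\right)\right)^{2}}{16}}} = - \frac{53874}{-8286 + \sqrt{-2673 + \frac{\left(-9 - 448\right)^{2}}{16}}} = - \frac{53874}{-8286 + \sqrt{-2673 + \frac{\left(-457\right)^{2}}{16}}} = - \frac{53874}{-8286 + \sqrt{-2673 + \frac{1}{16} \cdot 208849}} = - \frac{53874}{-8286 + \sqrt{-2673 + \frac{208849}{16}}} = - \frac{53874}{-8286 + \sqrt{\frac{166081}{16}}} = - \frac{53874}{-8286 + \frac{\sqrt{166081}}{4}}$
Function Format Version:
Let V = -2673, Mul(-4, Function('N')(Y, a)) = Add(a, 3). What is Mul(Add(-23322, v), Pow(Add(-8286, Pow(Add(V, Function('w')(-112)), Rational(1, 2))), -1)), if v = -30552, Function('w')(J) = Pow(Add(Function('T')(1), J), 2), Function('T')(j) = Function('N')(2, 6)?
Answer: Add(Rational(7142399424, 1098358655), Mul(Rational(215496, 1098358655), Pow(166081, Rational(1, 2)))) ≈ 6.5827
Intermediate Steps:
Function('N')(Y, a) = Add(Rational(-3, 4), Mul(Rational(-1, 4), a)) (Function('N')(Y, a) = Mul(Rational(-1, 4), Add(a, 3)) = Mul(Rational(-1, 4), Add(3, a)) = Add(Rational(-3, 4), Mul(Rational(-1, 4), a)))
Function('T')(j) = Rational(-9, 4) (Function('T')(j) = Add(Rational(-3, 4), Mul(Rational(-1, 4), 6)) = Add(Rational(-3, 4), Rational(-3, 2)) = Rational(-9, 4))
Function('w')(J) = Pow(Add(Rational(-9, 4), J), 2)
Mul(Add(-23322, v), Pow(Add(-8286, Pow(Add(V, Function('w')(-112)), Rational(1, 2))), -1)) = Mul(Add(-23322, -30552), Pow(Add(-8286, Pow(Add(-2673, Mul(Rational(1, 16), Pow(Add(-9, Mul(4, -112)), 2))), Rational(1, 2))), -1)) = Mul(-53874, Pow(Add(-8286, Pow(Add(-2673, Mul(Rational(1, 16), Pow(Add(-9, -448), 2))), Rational(1, 2))), -1)) = Mul(-53874, Pow(Add(-8286, Pow(Add(-2673, Mul(Rational(1, 16), Pow(-457, 2))), Rational(1, 2))), -1)) = Mul(-53874, Pow(Add(-8286, Pow(Add(-2673, Mul(Rational(1, 16), 208849)), Rational(1, 2))), -1)) = Mul(-53874, Pow(Add(-8286, Pow(Add(-2673, Rational(208849, 16)), Rational(1, 2))), -1)) = Mul(-53874, Pow(Add(-8286, Pow(Rational(166081, 16), Rational(1, 2))), -1)) = Mul(-53874, Pow(Add(-8286, Mul(Rational(1, 4), Pow(166081, Rational(1, 2)))), -1))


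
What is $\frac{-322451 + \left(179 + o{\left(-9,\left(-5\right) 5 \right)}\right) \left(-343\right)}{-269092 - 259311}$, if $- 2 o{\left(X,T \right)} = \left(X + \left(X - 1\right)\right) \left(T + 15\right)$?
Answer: $\frac{351263}{528403} \approx 0.66476$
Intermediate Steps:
$o{\left(X,T \right)} = - \frac{\left(-1 + 2 X\right) \left(15 + T\right)}{2}$ ($o{\left(X,T \right)} = - \frac{\left(X + \left(X - 1\right)\right) \left(T + 15\right)}{2} = - \frac{\left(X + \left(X - 1\right)\right) \left(15 + T\right)}{2} = - \frac{\left(X + \left(-1 + X\right)\right) \left(15 + T\right)}{2} = - \frac{\left(-1 + 2 X\right) \left(15 + T\right)}{2}$)
$\frac{-322451 + \left(179 + o{\left(-9,\left(-5\right) 5 \right)}\right) \left(-343\right)}{-269092 - 259311} = \frac{-322451 + \left(179 + \left(\frac{15}{2} + \frac{\left(-5\right) 5}{2} - -135 - \left(-5\right) 5 \left(-9\right)\right)\right) \left(-343\right)}{-269092 - 259311} = \frac{-322451 + \left(179 + \left(\frac{15}{2} + \frac{1}{2} \left(-25\right) + 135 - \left(-25\right) \left(-9\right)\right)\right) \left(-343\right)}{-528403} = \left(-322451 + \left(179 + \left(\frac{15}{2} - \frac{25}{2} + 135 - 225\right)\right) \left(-343\right)\right) \left(- \frac{1}{528403}\right) = \left(-322451 + \left(179 - 95\right) \left(-343\right)\right) \left(- \frac{1}{528403}\right) = \left(-322451 + 84 \left(-343\right)\right) \left(- \frac{1}{528403}\right) = \left(-322451 - 28812\right) \left(- \frac{1}{528403}\right) = \left(-351263\right) \left(- \frac{1}{528403}\right) = \frac{351263}{528403}$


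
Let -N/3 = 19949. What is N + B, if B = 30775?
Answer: -29072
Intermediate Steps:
N = -59847 (N = -3*19949 = -59847)
N + B = -59847 + 30775 = -29072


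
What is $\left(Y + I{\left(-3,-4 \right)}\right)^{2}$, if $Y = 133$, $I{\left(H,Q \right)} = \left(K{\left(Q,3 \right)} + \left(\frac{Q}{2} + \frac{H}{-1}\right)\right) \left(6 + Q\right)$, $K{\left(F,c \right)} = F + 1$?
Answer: $16641$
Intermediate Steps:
$K{\left(F,c \right)} = 1 + F$
$I{\left(H,Q \right)} = \left(6 + Q\right) \left(1 - H + \frac{3 Q}{2}\right)$ ($I{\left(H,Q \right)} = \left(\left(1 + Q\right) + \left(\frac{Q}{2} + \frac{H}{-1}\right)\right) \left(6 + Q\right) = \left(\left(1 + Q\right) + \left(Q \frac{1}{2} + H \left(-1\right)\right)\right) \left(6 + Q\right) = \left(\left(1 + Q\right) - \left(H - \frac{Q}{2}\right)\right) \left(6 + Q\right) = \left(1 - H + \frac{3 Q}{2}\right) \left(6 + Q\right) = \left(6 + Q\right) \left(1 - H + \frac{3 Q}{2}\right)$)
$\left(Y + I{\left(-3,-4 \right)}\right)^{2} = \left(133 + \left(6 - -18 + 10 \left(-4\right) + \frac{3 \left(-4\right)^{2}}{2} - \left(-3\right) \left(-4\right)\right)\right)^{2} = \left(133 + \left(6 + 18 - 40 + \frac{3}{2} \cdot 16 - 12\right)\right)^{2} = \left(133 + \left(6 + 18 - 40 + 24 - 12\right)\right)^{2} = \left(133 - 4\right)^{2} = 129^{2} = 16641$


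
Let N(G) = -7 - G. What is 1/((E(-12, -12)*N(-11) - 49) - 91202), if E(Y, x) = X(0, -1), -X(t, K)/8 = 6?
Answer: -1/91443 ≈ -1.0936e-5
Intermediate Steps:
X(t, K) = -48 (X(t, K) = -8*6 = -48)
E(Y, x) = -48
1/((E(-12, -12)*N(-11) - 49) - 91202) = 1/((-48*(-7 - 1*(-11)) - 49) - 91202) = 1/((-48*(-7 + 11) - 49) - 91202) = 1/((-48*4 - 49) - 91202) = 1/((-192 - 49) - 91202) = 1/(-241 - 91202) = 1/(-91443) = -1/91443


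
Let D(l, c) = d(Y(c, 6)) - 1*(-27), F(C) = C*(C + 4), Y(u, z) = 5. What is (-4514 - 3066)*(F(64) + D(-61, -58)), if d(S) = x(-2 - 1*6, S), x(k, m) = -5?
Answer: -33154920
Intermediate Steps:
d(S) = -5
F(C) = C*(4 + C)
D(l, c) = 22 (D(l, c) = -5 - 1*(-27) = -5 + 27 = 22)
(-4514 - 3066)*(F(64) + D(-61, -58)) = (-4514 - 3066)*(64*(4 + 64) + 22) = -7580*(64*68 + 22) = -7580*(4352 + 22) = -7580*4374 = -33154920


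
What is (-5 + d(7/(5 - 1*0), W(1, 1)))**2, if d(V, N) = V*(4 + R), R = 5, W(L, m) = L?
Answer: 1444/25 ≈ 57.760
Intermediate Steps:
d(V, N) = 9*V (d(V, N) = V*(4 + 5) = V*9 = 9*V)
(-5 + d(7/(5 - 1*0), W(1, 1)))**2 = (-5 + 9*(7/(5 - 1*0)))**2 = (-5 + 9*(7/(5 + 0)))**2 = (-5 + 9*(7/5))**2 = (-5 + 63/5)**2 = (38/5)**2 = 1444/25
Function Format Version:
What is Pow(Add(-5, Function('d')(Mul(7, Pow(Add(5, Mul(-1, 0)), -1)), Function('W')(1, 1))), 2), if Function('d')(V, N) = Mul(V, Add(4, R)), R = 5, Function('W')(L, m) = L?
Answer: Rational(1444, 25) ≈ 57.760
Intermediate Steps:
Function('d')(V, N) = Mul(9, V) (Function('d')(V, N) = Mul(V, Add(4, 5)) = Mul(V, 9) = Mul(9, V))
Pow(Add(-5, Function('d')(Mul(7, Pow(Add(5, Mul(-1, 0)), -1)), Function('W')(1, 1))), 2) = Pow(Add(-5, Mul(9, Mul(7, Pow(Add(5, Mul(-1, 0)), -1)))), 2) = Pow(Add(-5, Mul(9, Mul(7, Pow(Add(5, 0), -1)))), 2) = Pow(Add(-5, Mul(9, Mul(7, Pow(5, -1)))), 2) = Pow(Add(-5, Mul(9, Mul(7, Rational(1, 5)))), 2) = Pow(Add(-5, Mul(9, Rational(7, 5))), 2) = Pow(Add(-5, Rational(63, 5)), 2) = Pow(Rational(38, 5), 2) = Rational(1444, 25)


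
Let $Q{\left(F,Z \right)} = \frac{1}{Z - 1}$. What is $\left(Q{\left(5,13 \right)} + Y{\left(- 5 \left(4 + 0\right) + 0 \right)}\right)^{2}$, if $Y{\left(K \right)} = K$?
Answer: $\frac{57121}{144} \approx 396.67$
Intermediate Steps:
$Q{\left(F,Z \right)} = \frac{1}{-1 + Z}$
$\left(Q{\left(5,13 \right)} + Y{\left(- 5 \left(4 + 0\right) + 0 \right)}\right)^{2} = \left(\frac{1}{-1 + 13} + \left(- 5 \left(4 + 0\right) + 0\right)\right)^{2} = \left(\frac{1}{12} + \left(\left(-5\right) 4 + 0\right)\right)^{2} = \left(\frac{1}{12} + \left(-20 + 0\right)\right)^{2} = \left(\frac{1}{12} - 20\right)^{2} = \left(- \frac{239}{12}\right)^{2} = \frac{57121}{144}$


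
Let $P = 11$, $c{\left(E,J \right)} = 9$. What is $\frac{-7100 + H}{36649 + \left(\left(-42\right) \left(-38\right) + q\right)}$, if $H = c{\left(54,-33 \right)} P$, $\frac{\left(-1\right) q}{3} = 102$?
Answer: $- \frac{7001}{37939} \approx -0.18453$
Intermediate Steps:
$q = -306$ ($q = \left(-3\right) 102 = -306$)
$H = 99$ ($H = 9 \cdot 11 = 99$)
$\frac{-7100 + H}{36649 + \left(\left(-42\right) \left(-38\right) + q\right)} = \frac{-7100 + 99}{36649 - -1290} = - \frac{7001}{36649 + \left(1596 - 306\right)} = - \frac{7001}{36649 + 1290} = - \frac{7001}{37939}$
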